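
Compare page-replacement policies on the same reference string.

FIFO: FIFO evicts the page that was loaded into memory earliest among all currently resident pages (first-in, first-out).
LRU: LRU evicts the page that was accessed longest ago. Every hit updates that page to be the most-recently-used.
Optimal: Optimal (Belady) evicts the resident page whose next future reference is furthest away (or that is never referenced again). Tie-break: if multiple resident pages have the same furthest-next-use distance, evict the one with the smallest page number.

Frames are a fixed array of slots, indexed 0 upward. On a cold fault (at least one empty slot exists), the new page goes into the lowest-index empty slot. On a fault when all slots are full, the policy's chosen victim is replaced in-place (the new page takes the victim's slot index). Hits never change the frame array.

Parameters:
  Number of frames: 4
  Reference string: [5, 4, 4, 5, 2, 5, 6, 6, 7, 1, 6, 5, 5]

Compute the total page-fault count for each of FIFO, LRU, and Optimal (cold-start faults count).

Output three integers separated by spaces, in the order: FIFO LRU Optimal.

Answer: 7 6 6

Derivation:
--- FIFO ---
  step 0: ref 5 -> FAULT, frames=[5,-,-,-] (faults so far: 1)
  step 1: ref 4 -> FAULT, frames=[5,4,-,-] (faults so far: 2)
  step 2: ref 4 -> HIT, frames=[5,4,-,-] (faults so far: 2)
  step 3: ref 5 -> HIT, frames=[5,4,-,-] (faults so far: 2)
  step 4: ref 2 -> FAULT, frames=[5,4,2,-] (faults so far: 3)
  step 5: ref 5 -> HIT, frames=[5,4,2,-] (faults so far: 3)
  step 6: ref 6 -> FAULT, frames=[5,4,2,6] (faults so far: 4)
  step 7: ref 6 -> HIT, frames=[5,4,2,6] (faults so far: 4)
  step 8: ref 7 -> FAULT, evict 5, frames=[7,4,2,6] (faults so far: 5)
  step 9: ref 1 -> FAULT, evict 4, frames=[7,1,2,6] (faults so far: 6)
  step 10: ref 6 -> HIT, frames=[7,1,2,6] (faults so far: 6)
  step 11: ref 5 -> FAULT, evict 2, frames=[7,1,5,6] (faults so far: 7)
  step 12: ref 5 -> HIT, frames=[7,1,5,6] (faults so far: 7)
  FIFO total faults: 7
--- LRU ---
  step 0: ref 5 -> FAULT, frames=[5,-,-,-] (faults so far: 1)
  step 1: ref 4 -> FAULT, frames=[5,4,-,-] (faults so far: 2)
  step 2: ref 4 -> HIT, frames=[5,4,-,-] (faults so far: 2)
  step 3: ref 5 -> HIT, frames=[5,4,-,-] (faults so far: 2)
  step 4: ref 2 -> FAULT, frames=[5,4,2,-] (faults so far: 3)
  step 5: ref 5 -> HIT, frames=[5,4,2,-] (faults so far: 3)
  step 6: ref 6 -> FAULT, frames=[5,4,2,6] (faults so far: 4)
  step 7: ref 6 -> HIT, frames=[5,4,2,6] (faults so far: 4)
  step 8: ref 7 -> FAULT, evict 4, frames=[5,7,2,6] (faults so far: 5)
  step 9: ref 1 -> FAULT, evict 2, frames=[5,7,1,6] (faults so far: 6)
  step 10: ref 6 -> HIT, frames=[5,7,1,6] (faults so far: 6)
  step 11: ref 5 -> HIT, frames=[5,7,1,6] (faults so far: 6)
  step 12: ref 5 -> HIT, frames=[5,7,1,6] (faults so far: 6)
  LRU total faults: 6
--- Optimal ---
  step 0: ref 5 -> FAULT, frames=[5,-,-,-] (faults so far: 1)
  step 1: ref 4 -> FAULT, frames=[5,4,-,-] (faults so far: 2)
  step 2: ref 4 -> HIT, frames=[5,4,-,-] (faults so far: 2)
  step 3: ref 5 -> HIT, frames=[5,4,-,-] (faults so far: 2)
  step 4: ref 2 -> FAULT, frames=[5,4,2,-] (faults so far: 3)
  step 5: ref 5 -> HIT, frames=[5,4,2,-] (faults so far: 3)
  step 6: ref 6 -> FAULT, frames=[5,4,2,6] (faults so far: 4)
  step 7: ref 6 -> HIT, frames=[5,4,2,6] (faults so far: 4)
  step 8: ref 7 -> FAULT, evict 2, frames=[5,4,7,6] (faults so far: 5)
  step 9: ref 1 -> FAULT, evict 4, frames=[5,1,7,6] (faults so far: 6)
  step 10: ref 6 -> HIT, frames=[5,1,7,6] (faults so far: 6)
  step 11: ref 5 -> HIT, frames=[5,1,7,6] (faults so far: 6)
  step 12: ref 5 -> HIT, frames=[5,1,7,6] (faults so far: 6)
  Optimal total faults: 6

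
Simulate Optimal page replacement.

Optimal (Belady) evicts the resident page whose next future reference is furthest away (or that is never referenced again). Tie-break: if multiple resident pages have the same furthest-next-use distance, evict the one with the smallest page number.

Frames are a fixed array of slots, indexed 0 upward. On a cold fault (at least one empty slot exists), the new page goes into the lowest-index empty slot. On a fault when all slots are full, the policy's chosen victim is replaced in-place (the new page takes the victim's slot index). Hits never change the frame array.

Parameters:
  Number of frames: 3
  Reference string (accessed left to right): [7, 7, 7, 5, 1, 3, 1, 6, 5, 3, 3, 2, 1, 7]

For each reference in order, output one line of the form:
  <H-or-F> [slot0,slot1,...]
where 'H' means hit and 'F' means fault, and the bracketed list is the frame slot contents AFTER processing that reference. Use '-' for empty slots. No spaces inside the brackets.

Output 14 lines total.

F [7,-,-]
H [7,-,-]
H [7,-,-]
F [7,5,-]
F [7,5,1]
F [3,5,1]
H [3,5,1]
F [3,5,6]
H [3,5,6]
H [3,5,6]
H [3,5,6]
F [2,5,6]
F [1,5,6]
F [7,5,6]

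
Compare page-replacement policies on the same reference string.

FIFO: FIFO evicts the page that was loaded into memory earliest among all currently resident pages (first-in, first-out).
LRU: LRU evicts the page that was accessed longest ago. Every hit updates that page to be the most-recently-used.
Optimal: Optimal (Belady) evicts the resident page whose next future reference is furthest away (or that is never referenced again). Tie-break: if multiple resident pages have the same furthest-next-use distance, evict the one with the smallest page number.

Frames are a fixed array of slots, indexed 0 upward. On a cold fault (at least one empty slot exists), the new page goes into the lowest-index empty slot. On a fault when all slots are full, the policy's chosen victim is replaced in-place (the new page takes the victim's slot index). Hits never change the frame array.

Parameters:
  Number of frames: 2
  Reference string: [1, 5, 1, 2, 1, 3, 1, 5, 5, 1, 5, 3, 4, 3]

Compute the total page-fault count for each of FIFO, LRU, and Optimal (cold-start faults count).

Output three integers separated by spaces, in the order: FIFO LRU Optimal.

--- FIFO ---
  step 0: ref 1 -> FAULT, frames=[1,-] (faults so far: 1)
  step 1: ref 5 -> FAULT, frames=[1,5] (faults so far: 2)
  step 2: ref 1 -> HIT, frames=[1,5] (faults so far: 2)
  step 3: ref 2 -> FAULT, evict 1, frames=[2,5] (faults so far: 3)
  step 4: ref 1 -> FAULT, evict 5, frames=[2,1] (faults so far: 4)
  step 5: ref 3 -> FAULT, evict 2, frames=[3,1] (faults so far: 5)
  step 6: ref 1 -> HIT, frames=[3,1] (faults so far: 5)
  step 7: ref 5 -> FAULT, evict 1, frames=[3,5] (faults so far: 6)
  step 8: ref 5 -> HIT, frames=[3,5] (faults so far: 6)
  step 9: ref 1 -> FAULT, evict 3, frames=[1,5] (faults so far: 7)
  step 10: ref 5 -> HIT, frames=[1,5] (faults so far: 7)
  step 11: ref 3 -> FAULT, evict 5, frames=[1,3] (faults so far: 8)
  step 12: ref 4 -> FAULT, evict 1, frames=[4,3] (faults so far: 9)
  step 13: ref 3 -> HIT, frames=[4,3] (faults so far: 9)
  FIFO total faults: 9
--- LRU ---
  step 0: ref 1 -> FAULT, frames=[1,-] (faults so far: 1)
  step 1: ref 5 -> FAULT, frames=[1,5] (faults so far: 2)
  step 2: ref 1 -> HIT, frames=[1,5] (faults so far: 2)
  step 3: ref 2 -> FAULT, evict 5, frames=[1,2] (faults so far: 3)
  step 4: ref 1 -> HIT, frames=[1,2] (faults so far: 3)
  step 5: ref 3 -> FAULT, evict 2, frames=[1,3] (faults so far: 4)
  step 6: ref 1 -> HIT, frames=[1,3] (faults so far: 4)
  step 7: ref 5 -> FAULT, evict 3, frames=[1,5] (faults so far: 5)
  step 8: ref 5 -> HIT, frames=[1,5] (faults so far: 5)
  step 9: ref 1 -> HIT, frames=[1,5] (faults so far: 5)
  step 10: ref 5 -> HIT, frames=[1,5] (faults so far: 5)
  step 11: ref 3 -> FAULT, evict 1, frames=[3,5] (faults so far: 6)
  step 12: ref 4 -> FAULT, evict 5, frames=[3,4] (faults so far: 7)
  step 13: ref 3 -> HIT, frames=[3,4] (faults so far: 7)
  LRU total faults: 7
--- Optimal ---
  step 0: ref 1 -> FAULT, frames=[1,-] (faults so far: 1)
  step 1: ref 5 -> FAULT, frames=[1,5] (faults so far: 2)
  step 2: ref 1 -> HIT, frames=[1,5] (faults so far: 2)
  step 3: ref 2 -> FAULT, evict 5, frames=[1,2] (faults so far: 3)
  step 4: ref 1 -> HIT, frames=[1,2] (faults so far: 3)
  step 5: ref 3 -> FAULT, evict 2, frames=[1,3] (faults so far: 4)
  step 6: ref 1 -> HIT, frames=[1,3] (faults so far: 4)
  step 7: ref 5 -> FAULT, evict 3, frames=[1,5] (faults so far: 5)
  step 8: ref 5 -> HIT, frames=[1,5] (faults so far: 5)
  step 9: ref 1 -> HIT, frames=[1,5] (faults so far: 5)
  step 10: ref 5 -> HIT, frames=[1,5] (faults so far: 5)
  step 11: ref 3 -> FAULT, evict 1, frames=[3,5] (faults so far: 6)
  step 12: ref 4 -> FAULT, evict 5, frames=[3,4] (faults so far: 7)
  step 13: ref 3 -> HIT, frames=[3,4] (faults so far: 7)
  Optimal total faults: 7

Answer: 9 7 7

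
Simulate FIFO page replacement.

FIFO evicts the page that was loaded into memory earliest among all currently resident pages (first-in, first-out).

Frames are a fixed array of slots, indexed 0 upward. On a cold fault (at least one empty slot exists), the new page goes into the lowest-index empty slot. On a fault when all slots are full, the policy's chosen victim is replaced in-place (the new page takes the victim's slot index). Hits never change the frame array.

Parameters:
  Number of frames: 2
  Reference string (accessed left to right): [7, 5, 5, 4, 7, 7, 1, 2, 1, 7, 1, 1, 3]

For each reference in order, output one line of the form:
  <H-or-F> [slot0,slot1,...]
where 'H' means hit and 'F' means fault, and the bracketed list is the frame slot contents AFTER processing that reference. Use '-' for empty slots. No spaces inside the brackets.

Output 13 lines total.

F [7,-]
F [7,5]
H [7,5]
F [4,5]
F [4,7]
H [4,7]
F [1,7]
F [1,2]
H [1,2]
F [7,2]
F [7,1]
H [7,1]
F [3,1]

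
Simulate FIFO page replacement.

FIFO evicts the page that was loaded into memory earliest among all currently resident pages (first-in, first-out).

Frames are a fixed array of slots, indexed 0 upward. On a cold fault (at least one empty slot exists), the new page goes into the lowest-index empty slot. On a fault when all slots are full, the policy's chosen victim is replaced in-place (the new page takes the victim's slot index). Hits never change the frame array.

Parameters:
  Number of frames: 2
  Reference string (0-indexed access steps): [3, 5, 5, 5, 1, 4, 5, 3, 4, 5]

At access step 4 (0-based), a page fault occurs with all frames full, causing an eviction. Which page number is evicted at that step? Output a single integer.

Step 0: ref 3 -> FAULT, frames=[3,-]
Step 1: ref 5 -> FAULT, frames=[3,5]
Step 2: ref 5 -> HIT, frames=[3,5]
Step 3: ref 5 -> HIT, frames=[3,5]
Step 4: ref 1 -> FAULT, evict 3, frames=[1,5]
At step 4: evicted page 3

Answer: 3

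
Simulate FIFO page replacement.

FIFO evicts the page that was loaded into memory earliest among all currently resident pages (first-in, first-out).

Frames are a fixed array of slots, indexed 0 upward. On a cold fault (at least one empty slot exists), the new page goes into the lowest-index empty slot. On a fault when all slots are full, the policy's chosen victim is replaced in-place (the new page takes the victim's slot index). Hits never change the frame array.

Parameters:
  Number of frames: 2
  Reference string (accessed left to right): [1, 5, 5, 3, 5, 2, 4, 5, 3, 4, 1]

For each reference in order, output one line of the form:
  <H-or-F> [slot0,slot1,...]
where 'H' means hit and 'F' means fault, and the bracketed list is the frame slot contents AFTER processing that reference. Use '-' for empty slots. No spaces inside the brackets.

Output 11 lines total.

F [1,-]
F [1,5]
H [1,5]
F [3,5]
H [3,5]
F [3,2]
F [4,2]
F [4,5]
F [3,5]
F [3,4]
F [1,4]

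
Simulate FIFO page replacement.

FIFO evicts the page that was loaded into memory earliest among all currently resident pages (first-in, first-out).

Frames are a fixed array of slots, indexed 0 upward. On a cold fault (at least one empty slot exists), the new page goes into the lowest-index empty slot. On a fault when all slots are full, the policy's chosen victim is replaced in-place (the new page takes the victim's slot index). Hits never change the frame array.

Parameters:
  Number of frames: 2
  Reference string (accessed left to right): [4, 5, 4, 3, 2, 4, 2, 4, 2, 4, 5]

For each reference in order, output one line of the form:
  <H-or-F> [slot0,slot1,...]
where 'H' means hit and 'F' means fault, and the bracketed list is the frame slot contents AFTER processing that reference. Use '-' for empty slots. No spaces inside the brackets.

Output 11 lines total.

F [4,-]
F [4,5]
H [4,5]
F [3,5]
F [3,2]
F [4,2]
H [4,2]
H [4,2]
H [4,2]
H [4,2]
F [4,5]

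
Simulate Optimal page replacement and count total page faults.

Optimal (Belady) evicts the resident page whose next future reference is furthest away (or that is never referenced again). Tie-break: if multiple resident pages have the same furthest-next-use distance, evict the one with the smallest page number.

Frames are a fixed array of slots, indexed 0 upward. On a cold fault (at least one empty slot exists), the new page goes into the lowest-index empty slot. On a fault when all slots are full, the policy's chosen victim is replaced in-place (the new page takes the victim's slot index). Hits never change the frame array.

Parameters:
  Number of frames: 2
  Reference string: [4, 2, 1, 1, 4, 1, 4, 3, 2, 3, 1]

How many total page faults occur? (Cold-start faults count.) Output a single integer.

Step 0: ref 4 → FAULT, frames=[4,-]
Step 1: ref 2 → FAULT, frames=[4,2]
Step 2: ref 1 → FAULT (evict 2), frames=[4,1]
Step 3: ref 1 → HIT, frames=[4,1]
Step 4: ref 4 → HIT, frames=[4,1]
Step 5: ref 1 → HIT, frames=[4,1]
Step 6: ref 4 → HIT, frames=[4,1]
Step 7: ref 3 → FAULT (evict 4), frames=[3,1]
Step 8: ref 2 → FAULT (evict 1), frames=[3,2]
Step 9: ref 3 → HIT, frames=[3,2]
Step 10: ref 1 → FAULT (evict 2), frames=[3,1]
Total faults: 6

Answer: 6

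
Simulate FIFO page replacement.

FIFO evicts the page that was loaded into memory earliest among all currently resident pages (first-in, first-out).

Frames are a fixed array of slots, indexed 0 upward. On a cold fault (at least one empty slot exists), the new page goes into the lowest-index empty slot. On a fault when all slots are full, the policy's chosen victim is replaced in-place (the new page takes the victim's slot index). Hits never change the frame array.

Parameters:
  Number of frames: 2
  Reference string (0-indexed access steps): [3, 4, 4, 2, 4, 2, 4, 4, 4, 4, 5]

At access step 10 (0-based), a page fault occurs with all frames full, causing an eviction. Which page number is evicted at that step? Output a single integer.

Answer: 4

Derivation:
Step 0: ref 3 -> FAULT, frames=[3,-]
Step 1: ref 4 -> FAULT, frames=[3,4]
Step 2: ref 4 -> HIT, frames=[3,4]
Step 3: ref 2 -> FAULT, evict 3, frames=[2,4]
Step 4: ref 4 -> HIT, frames=[2,4]
Step 5: ref 2 -> HIT, frames=[2,4]
Step 6: ref 4 -> HIT, frames=[2,4]
Step 7: ref 4 -> HIT, frames=[2,4]
Step 8: ref 4 -> HIT, frames=[2,4]
Step 9: ref 4 -> HIT, frames=[2,4]
Step 10: ref 5 -> FAULT, evict 4, frames=[2,5]
At step 10: evicted page 4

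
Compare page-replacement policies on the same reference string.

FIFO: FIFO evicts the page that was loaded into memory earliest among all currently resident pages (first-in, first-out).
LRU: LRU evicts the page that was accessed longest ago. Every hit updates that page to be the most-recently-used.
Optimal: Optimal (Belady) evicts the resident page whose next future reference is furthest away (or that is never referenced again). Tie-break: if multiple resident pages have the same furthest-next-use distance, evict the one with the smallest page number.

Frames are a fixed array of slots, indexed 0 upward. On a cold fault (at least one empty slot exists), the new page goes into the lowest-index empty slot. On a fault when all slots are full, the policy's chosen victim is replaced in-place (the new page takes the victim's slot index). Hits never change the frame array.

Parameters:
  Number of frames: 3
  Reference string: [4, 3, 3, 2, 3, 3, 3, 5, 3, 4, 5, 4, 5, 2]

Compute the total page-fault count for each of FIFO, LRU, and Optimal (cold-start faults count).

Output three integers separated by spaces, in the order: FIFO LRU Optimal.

--- FIFO ---
  step 0: ref 4 -> FAULT, frames=[4,-,-] (faults so far: 1)
  step 1: ref 3 -> FAULT, frames=[4,3,-] (faults so far: 2)
  step 2: ref 3 -> HIT, frames=[4,3,-] (faults so far: 2)
  step 3: ref 2 -> FAULT, frames=[4,3,2] (faults so far: 3)
  step 4: ref 3 -> HIT, frames=[4,3,2] (faults so far: 3)
  step 5: ref 3 -> HIT, frames=[4,3,2] (faults so far: 3)
  step 6: ref 3 -> HIT, frames=[4,3,2] (faults so far: 3)
  step 7: ref 5 -> FAULT, evict 4, frames=[5,3,2] (faults so far: 4)
  step 8: ref 3 -> HIT, frames=[5,3,2] (faults so far: 4)
  step 9: ref 4 -> FAULT, evict 3, frames=[5,4,2] (faults so far: 5)
  step 10: ref 5 -> HIT, frames=[5,4,2] (faults so far: 5)
  step 11: ref 4 -> HIT, frames=[5,4,2] (faults so far: 5)
  step 12: ref 5 -> HIT, frames=[5,4,2] (faults so far: 5)
  step 13: ref 2 -> HIT, frames=[5,4,2] (faults so far: 5)
  FIFO total faults: 5
--- LRU ---
  step 0: ref 4 -> FAULT, frames=[4,-,-] (faults so far: 1)
  step 1: ref 3 -> FAULT, frames=[4,3,-] (faults so far: 2)
  step 2: ref 3 -> HIT, frames=[4,3,-] (faults so far: 2)
  step 3: ref 2 -> FAULT, frames=[4,3,2] (faults so far: 3)
  step 4: ref 3 -> HIT, frames=[4,3,2] (faults so far: 3)
  step 5: ref 3 -> HIT, frames=[4,3,2] (faults so far: 3)
  step 6: ref 3 -> HIT, frames=[4,3,2] (faults so far: 3)
  step 7: ref 5 -> FAULT, evict 4, frames=[5,3,2] (faults so far: 4)
  step 8: ref 3 -> HIT, frames=[5,3,2] (faults so far: 4)
  step 9: ref 4 -> FAULT, evict 2, frames=[5,3,4] (faults so far: 5)
  step 10: ref 5 -> HIT, frames=[5,3,4] (faults so far: 5)
  step 11: ref 4 -> HIT, frames=[5,3,4] (faults so far: 5)
  step 12: ref 5 -> HIT, frames=[5,3,4] (faults so far: 5)
  step 13: ref 2 -> FAULT, evict 3, frames=[5,2,4] (faults so far: 6)
  LRU total faults: 6
--- Optimal ---
  step 0: ref 4 -> FAULT, frames=[4,-,-] (faults so far: 1)
  step 1: ref 3 -> FAULT, frames=[4,3,-] (faults so far: 2)
  step 2: ref 3 -> HIT, frames=[4,3,-] (faults so far: 2)
  step 3: ref 2 -> FAULT, frames=[4,3,2] (faults so far: 3)
  step 4: ref 3 -> HIT, frames=[4,3,2] (faults so far: 3)
  step 5: ref 3 -> HIT, frames=[4,3,2] (faults so far: 3)
  step 6: ref 3 -> HIT, frames=[4,3,2] (faults so far: 3)
  step 7: ref 5 -> FAULT, evict 2, frames=[4,3,5] (faults so far: 4)
  step 8: ref 3 -> HIT, frames=[4,3,5] (faults so far: 4)
  step 9: ref 4 -> HIT, frames=[4,3,5] (faults so far: 4)
  step 10: ref 5 -> HIT, frames=[4,3,5] (faults so far: 4)
  step 11: ref 4 -> HIT, frames=[4,3,5] (faults so far: 4)
  step 12: ref 5 -> HIT, frames=[4,3,5] (faults so far: 4)
  step 13: ref 2 -> FAULT, evict 3, frames=[4,2,5] (faults so far: 5)
  Optimal total faults: 5

Answer: 5 6 5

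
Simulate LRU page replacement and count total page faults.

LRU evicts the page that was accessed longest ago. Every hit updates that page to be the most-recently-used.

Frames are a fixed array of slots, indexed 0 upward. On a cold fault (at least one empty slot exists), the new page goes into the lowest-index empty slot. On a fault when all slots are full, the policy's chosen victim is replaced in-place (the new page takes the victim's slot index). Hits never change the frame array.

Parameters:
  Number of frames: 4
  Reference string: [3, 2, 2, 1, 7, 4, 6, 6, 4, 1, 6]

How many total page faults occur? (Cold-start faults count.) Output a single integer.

Step 0: ref 3 → FAULT, frames=[3,-,-,-]
Step 1: ref 2 → FAULT, frames=[3,2,-,-]
Step 2: ref 2 → HIT, frames=[3,2,-,-]
Step 3: ref 1 → FAULT, frames=[3,2,1,-]
Step 4: ref 7 → FAULT, frames=[3,2,1,7]
Step 5: ref 4 → FAULT (evict 3), frames=[4,2,1,7]
Step 6: ref 6 → FAULT (evict 2), frames=[4,6,1,7]
Step 7: ref 6 → HIT, frames=[4,6,1,7]
Step 8: ref 4 → HIT, frames=[4,6,1,7]
Step 9: ref 1 → HIT, frames=[4,6,1,7]
Step 10: ref 6 → HIT, frames=[4,6,1,7]
Total faults: 6

Answer: 6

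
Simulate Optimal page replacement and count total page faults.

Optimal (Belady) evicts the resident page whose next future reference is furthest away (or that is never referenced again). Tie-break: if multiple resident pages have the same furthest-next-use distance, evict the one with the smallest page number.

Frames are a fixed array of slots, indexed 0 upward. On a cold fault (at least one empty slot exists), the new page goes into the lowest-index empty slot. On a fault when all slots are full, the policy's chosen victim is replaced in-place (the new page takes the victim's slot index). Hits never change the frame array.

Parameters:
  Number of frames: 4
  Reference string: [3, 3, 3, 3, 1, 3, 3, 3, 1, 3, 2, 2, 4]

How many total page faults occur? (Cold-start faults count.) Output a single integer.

Answer: 4

Derivation:
Step 0: ref 3 → FAULT, frames=[3,-,-,-]
Step 1: ref 3 → HIT, frames=[3,-,-,-]
Step 2: ref 3 → HIT, frames=[3,-,-,-]
Step 3: ref 3 → HIT, frames=[3,-,-,-]
Step 4: ref 1 → FAULT, frames=[3,1,-,-]
Step 5: ref 3 → HIT, frames=[3,1,-,-]
Step 6: ref 3 → HIT, frames=[3,1,-,-]
Step 7: ref 3 → HIT, frames=[3,1,-,-]
Step 8: ref 1 → HIT, frames=[3,1,-,-]
Step 9: ref 3 → HIT, frames=[3,1,-,-]
Step 10: ref 2 → FAULT, frames=[3,1,2,-]
Step 11: ref 2 → HIT, frames=[3,1,2,-]
Step 12: ref 4 → FAULT, frames=[3,1,2,4]
Total faults: 4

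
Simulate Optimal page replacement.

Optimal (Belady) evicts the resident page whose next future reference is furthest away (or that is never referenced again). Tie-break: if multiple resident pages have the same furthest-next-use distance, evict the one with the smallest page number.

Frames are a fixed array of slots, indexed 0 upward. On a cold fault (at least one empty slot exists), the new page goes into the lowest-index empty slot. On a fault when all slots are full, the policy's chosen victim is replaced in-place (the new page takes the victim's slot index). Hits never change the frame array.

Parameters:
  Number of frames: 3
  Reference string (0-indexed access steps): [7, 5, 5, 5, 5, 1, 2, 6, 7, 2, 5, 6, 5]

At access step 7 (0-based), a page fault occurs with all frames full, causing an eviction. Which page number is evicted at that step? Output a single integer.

Answer: 5

Derivation:
Step 0: ref 7 -> FAULT, frames=[7,-,-]
Step 1: ref 5 -> FAULT, frames=[7,5,-]
Step 2: ref 5 -> HIT, frames=[7,5,-]
Step 3: ref 5 -> HIT, frames=[7,5,-]
Step 4: ref 5 -> HIT, frames=[7,5,-]
Step 5: ref 1 -> FAULT, frames=[7,5,1]
Step 6: ref 2 -> FAULT, evict 1, frames=[7,5,2]
Step 7: ref 6 -> FAULT, evict 5, frames=[7,6,2]
At step 7: evicted page 5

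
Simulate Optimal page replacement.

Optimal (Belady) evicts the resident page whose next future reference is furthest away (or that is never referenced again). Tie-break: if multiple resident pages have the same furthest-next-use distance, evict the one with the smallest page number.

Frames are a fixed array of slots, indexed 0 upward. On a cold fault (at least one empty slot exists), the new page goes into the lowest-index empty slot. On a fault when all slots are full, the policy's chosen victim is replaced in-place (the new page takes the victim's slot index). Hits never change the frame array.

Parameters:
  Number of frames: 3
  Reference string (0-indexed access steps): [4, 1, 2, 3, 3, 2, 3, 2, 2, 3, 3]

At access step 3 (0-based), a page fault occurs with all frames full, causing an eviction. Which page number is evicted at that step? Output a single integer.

Answer: 1

Derivation:
Step 0: ref 4 -> FAULT, frames=[4,-,-]
Step 1: ref 1 -> FAULT, frames=[4,1,-]
Step 2: ref 2 -> FAULT, frames=[4,1,2]
Step 3: ref 3 -> FAULT, evict 1, frames=[4,3,2]
At step 3: evicted page 1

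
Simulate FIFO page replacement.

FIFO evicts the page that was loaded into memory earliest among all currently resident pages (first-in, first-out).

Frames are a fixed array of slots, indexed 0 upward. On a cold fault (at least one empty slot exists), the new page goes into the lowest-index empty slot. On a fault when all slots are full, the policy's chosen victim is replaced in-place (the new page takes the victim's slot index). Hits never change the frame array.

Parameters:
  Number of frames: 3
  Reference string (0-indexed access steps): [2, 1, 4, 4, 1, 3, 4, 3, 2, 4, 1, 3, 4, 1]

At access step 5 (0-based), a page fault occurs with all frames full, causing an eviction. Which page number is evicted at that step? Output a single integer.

Answer: 2

Derivation:
Step 0: ref 2 -> FAULT, frames=[2,-,-]
Step 1: ref 1 -> FAULT, frames=[2,1,-]
Step 2: ref 4 -> FAULT, frames=[2,1,4]
Step 3: ref 4 -> HIT, frames=[2,1,4]
Step 4: ref 1 -> HIT, frames=[2,1,4]
Step 5: ref 3 -> FAULT, evict 2, frames=[3,1,4]
At step 5: evicted page 2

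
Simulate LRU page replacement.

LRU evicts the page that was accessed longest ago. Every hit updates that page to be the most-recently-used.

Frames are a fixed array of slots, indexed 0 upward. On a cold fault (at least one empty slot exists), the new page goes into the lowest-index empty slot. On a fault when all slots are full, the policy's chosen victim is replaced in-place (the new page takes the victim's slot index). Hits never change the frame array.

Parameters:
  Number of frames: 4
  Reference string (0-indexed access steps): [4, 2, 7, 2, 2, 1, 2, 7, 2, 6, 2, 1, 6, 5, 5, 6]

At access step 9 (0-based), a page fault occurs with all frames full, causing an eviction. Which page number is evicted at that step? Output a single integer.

Answer: 4

Derivation:
Step 0: ref 4 -> FAULT, frames=[4,-,-,-]
Step 1: ref 2 -> FAULT, frames=[4,2,-,-]
Step 2: ref 7 -> FAULT, frames=[4,2,7,-]
Step 3: ref 2 -> HIT, frames=[4,2,7,-]
Step 4: ref 2 -> HIT, frames=[4,2,7,-]
Step 5: ref 1 -> FAULT, frames=[4,2,7,1]
Step 6: ref 2 -> HIT, frames=[4,2,7,1]
Step 7: ref 7 -> HIT, frames=[4,2,7,1]
Step 8: ref 2 -> HIT, frames=[4,2,7,1]
Step 9: ref 6 -> FAULT, evict 4, frames=[6,2,7,1]
At step 9: evicted page 4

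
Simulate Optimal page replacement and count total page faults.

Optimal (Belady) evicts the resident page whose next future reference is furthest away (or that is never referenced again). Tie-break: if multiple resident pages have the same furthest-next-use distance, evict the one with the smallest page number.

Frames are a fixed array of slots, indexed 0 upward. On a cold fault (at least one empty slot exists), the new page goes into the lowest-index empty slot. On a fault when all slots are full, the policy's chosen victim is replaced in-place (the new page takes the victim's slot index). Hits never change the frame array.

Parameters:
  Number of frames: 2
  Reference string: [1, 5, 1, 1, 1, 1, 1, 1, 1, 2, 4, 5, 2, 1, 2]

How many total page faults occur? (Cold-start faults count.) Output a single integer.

Answer: 6

Derivation:
Step 0: ref 1 → FAULT, frames=[1,-]
Step 1: ref 5 → FAULT, frames=[1,5]
Step 2: ref 1 → HIT, frames=[1,5]
Step 3: ref 1 → HIT, frames=[1,5]
Step 4: ref 1 → HIT, frames=[1,5]
Step 5: ref 1 → HIT, frames=[1,5]
Step 6: ref 1 → HIT, frames=[1,5]
Step 7: ref 1 → HIT, frames=[1,5]
Step 8: ref 1 → HIT, frames=[1,5]
Step 9: ref 2 → FAULT (evict 1), frames=[2,5]
Step 10: ref 4 → FAULT (evict 2), frames=[4,5]
Step 11: ref 5 → HIT, frames=[4,5]
Step 12: ref 2 → FAULT (evict 4), frames=[2,5]
Step 13: ref 1 → FAULT (evict 5), frames=[2,1]
Step 14: ref 2 → HIT, frames=[2,1]
Total faults: 6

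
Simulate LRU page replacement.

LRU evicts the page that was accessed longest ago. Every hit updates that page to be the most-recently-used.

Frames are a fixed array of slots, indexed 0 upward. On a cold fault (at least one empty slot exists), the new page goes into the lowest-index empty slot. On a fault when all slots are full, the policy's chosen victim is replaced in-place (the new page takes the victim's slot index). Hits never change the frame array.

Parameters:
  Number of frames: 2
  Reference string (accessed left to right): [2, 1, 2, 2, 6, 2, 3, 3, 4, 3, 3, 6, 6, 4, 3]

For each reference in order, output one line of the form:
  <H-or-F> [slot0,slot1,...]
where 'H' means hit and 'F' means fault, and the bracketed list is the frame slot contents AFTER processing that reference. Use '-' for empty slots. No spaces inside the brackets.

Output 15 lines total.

F [2,-]
F [2,1]
H [2,1]
H [2,1]
F [2,6]
H [2,6]
F [2,3]
H [2,3]
F [4,3]
H [4,3]
H [4,3]
F [6,3]
H [6,3]
F [6,4]
F [3,4]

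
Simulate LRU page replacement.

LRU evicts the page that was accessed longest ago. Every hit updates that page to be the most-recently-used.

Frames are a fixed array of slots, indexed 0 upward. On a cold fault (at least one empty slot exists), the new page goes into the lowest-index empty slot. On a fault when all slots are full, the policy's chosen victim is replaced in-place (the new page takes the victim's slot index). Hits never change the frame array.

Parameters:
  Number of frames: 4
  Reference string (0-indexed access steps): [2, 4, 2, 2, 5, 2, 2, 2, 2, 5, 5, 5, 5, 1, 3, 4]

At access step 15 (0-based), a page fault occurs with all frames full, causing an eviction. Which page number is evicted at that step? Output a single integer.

Answer: 2

Derivation:
Step 0: ref 2 -> FAULT, frames=[2,-,-,-]
Step 1: ref 4 -> FAULT, frames=[2,4,-,-]
Step 2: ref 2 -> HIT, frames=[2,4,-,-]
Step 3: ref 2 -> HIT, frames=[2,4,-,-]
Step 4: ref 5 -> FAULT, frames=[2,4,5,-]
Step 5: ref 2 -> HIT, frames=[2,4,5,-]
Step 6: ref 2 -> HIT, frames=[2,4,5,-]
Step 7: ref 2 -> HIT, frames=[2,4,5,-]
Step 8: ref 2 -> HIT, frames=[2,4,5,-]
Step 9: ref 5 -> HIT, frames=[2,4,5,-]
Step 10: ref 5 -> HIT, frames=[2,4,5,-]
Step 11: ref 5 -> HIT, frames=[2,4,5,-]
Step 12: ref 5 -> HIT, frames=[2,4,5,-]
Step 13: ref 1 -> FAULT, frames=[2,4,5,1]
Step 14: ref 3 -> FAULT, evict 4, frames=[2,3,5,1]
Step 15: ref 4 -> FAULT, evict 2, frames=[4,3,5,1]
At step 15: evicted page 2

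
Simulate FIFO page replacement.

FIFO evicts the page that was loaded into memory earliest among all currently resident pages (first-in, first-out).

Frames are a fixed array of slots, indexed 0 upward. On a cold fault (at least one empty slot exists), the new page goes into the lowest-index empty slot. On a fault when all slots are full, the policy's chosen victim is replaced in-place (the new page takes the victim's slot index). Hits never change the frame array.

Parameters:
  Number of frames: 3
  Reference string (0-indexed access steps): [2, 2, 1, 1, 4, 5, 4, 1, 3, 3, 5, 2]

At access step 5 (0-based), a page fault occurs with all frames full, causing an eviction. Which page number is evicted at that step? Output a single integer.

Answer: 2

Derivation:
Step 0: ref 2 -> FAULT, frames=[2,-,-]
Step 1: ref 2 -> HIT, frames=[2,-,-]
Step 2: ref 1 -> FAULT, frames=[2,1,-]
Step 3: ref 1 -> HIT, frames=[2,1,-]
Step 4: ref 4 -> FAULT, frames=[2,1,4]
Step 5: ref 5 -> FAULT, evict 2, frames=[5,1,4]
At step 5: evicted page 2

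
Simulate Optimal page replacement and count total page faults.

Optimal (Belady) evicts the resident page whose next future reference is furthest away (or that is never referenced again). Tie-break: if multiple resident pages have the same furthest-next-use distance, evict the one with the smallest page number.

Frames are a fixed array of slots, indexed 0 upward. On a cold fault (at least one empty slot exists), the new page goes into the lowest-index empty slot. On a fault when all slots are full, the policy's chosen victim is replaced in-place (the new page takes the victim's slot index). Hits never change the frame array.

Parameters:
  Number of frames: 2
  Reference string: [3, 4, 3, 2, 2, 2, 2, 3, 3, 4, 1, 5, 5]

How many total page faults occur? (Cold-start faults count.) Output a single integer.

Step 0: ref 3 → FAULT, frames=[3,-]
Step 1: ref 4 → FAULT, frames=[3,4]
Step 2: ref 3 → HIT, frames=[3,4]
Step 3: ref 2 → FAULT (evict 4), frames=[3,2]
Step 4: ref 2 → HIT, frames=[3,2]
Step 5: ref 2 → HIT, frames=[3,2]
Step 6: ref 2 → HIT, frames=[3,2]
Step 7: ref 3 → HIT, frames=[3,2]
Step 8: ref 3 → HIT, frames=[3,2]
Step 9: ref 4 → FAULT (evict 2), frames=[3,4]
Step 10: ref 1 → FAULT (evict 3), frames=[1,4]
Step 11: ref 5 → FAULT (evict 1), frames=[5,4]
Step 12: ref 5 → HIT, frames=[5,4]
Total faults: 6

Answer: 6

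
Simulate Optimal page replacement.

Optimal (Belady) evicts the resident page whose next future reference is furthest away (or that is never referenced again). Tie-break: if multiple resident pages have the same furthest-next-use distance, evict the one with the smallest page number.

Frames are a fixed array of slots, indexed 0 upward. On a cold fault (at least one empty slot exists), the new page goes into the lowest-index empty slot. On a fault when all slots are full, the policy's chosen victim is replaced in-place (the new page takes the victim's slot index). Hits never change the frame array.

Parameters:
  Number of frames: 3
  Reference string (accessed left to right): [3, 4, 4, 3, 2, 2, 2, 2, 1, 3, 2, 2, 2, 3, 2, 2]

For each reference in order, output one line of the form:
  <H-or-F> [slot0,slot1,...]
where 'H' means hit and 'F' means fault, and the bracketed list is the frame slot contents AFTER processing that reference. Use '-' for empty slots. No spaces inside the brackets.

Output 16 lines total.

F [3,-,-]
F [3,4,-]
H [3,4,-]
H [3,4,-]
F [3,4,2]
H [3,4,2]
H [3,4,2]
H [3,4,2]
F [3,1,2]
H [3,1,2]
H [3,1,2]
H [3,1,2]
H [3,1,2]
H [3,1,2]
H [3,1,2]
H [3,1,2]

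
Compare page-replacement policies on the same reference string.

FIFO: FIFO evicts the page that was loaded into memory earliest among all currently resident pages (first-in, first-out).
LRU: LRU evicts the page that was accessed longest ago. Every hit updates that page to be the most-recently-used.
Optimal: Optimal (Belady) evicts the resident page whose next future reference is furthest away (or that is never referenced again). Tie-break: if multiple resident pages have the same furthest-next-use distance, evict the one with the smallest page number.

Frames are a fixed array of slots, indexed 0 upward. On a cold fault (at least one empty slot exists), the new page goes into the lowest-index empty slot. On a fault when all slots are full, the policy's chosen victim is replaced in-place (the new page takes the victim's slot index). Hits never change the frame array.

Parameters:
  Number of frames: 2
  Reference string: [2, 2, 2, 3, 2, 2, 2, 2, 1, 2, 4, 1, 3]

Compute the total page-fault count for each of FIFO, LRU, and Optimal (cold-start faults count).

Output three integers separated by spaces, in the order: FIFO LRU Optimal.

--- FIFO ---
  step 0: ref 2 -> FAULT, frames=[2,-] (faults so far: 1)
  step 1: ref 2 -> HIT, frames=[2,-] (faults so far: 1)
  step 2: ref 2 -> HIT, frames=[2,-] (faults so far: 1)
  step 3: ref 3 -> FAULT, frames=[2,3] (faults so far: 2)
  step 4: ref 2 -> HIT, frames=[2,3] (faults so far: 2)
  step 5: ref 2 -> HIT, frames=[2,3] (faults so far: 2)
  step 6: ref 2 -> HIT, frames=[2,3] (faults so far: 2)
  step 7: ref 2 -> HIT, frames=[2,3] (faults so far: 2)
  step 8: ref 1 -> FAULT, evict 2, frames=[1,3] (faults so far: 3)
  step 9: ref 2 -> FAULT, evict 3, frames=[1,2] (faults so far: 4)
  step 10: ref 4 -> FAULT, evict 1, frames=[4,2] (faults so far: 5)
  step 11: ref 1 -> FAULT, evict 2, frames=[4,1] (faults so far: 6)
  step 12: ref 3 -> FAULT, evict 4, frames=[3,1] (faults so far: 7)
  FIFO total faults: 7
--- LRU ---
  step 0: ref 2 -> FAULT, frames=[2,-] (faults so far: 1)
  step 1: ref 2 -> HIT, frames=[2,-] (faults so far: 1)
  step 2: ref 2 -> HIT, frames=[2,-] (faults so far: 1)
  step 3: ref 3 -> FAULT, frames=[2,3] (faults so far: 2)
  step 4: ref 2 -> HIT, frames=[2,3] (faults so far: 2)
  step 5: ref 2 -> HIT, frames=[2,3] (faults so far: 2)
  step 6: ref 2 -> HIT, frames=[2,3] (faults so far: 2)
  step 7: ref 2 -> HIT, frames=[2,3] (faults so far: 2)
  step 8: ref 1 -> FAULT, evict 3, frames=[2,1] (faults so far: 3)
  step 9: ref 2 -> HIT, frames=[2,1] (faults so far: 3)
  step 10: ref 4 -> FAULT, evict 1, frames=[2,4] (faults so far: 4)
  step 11: ref 1 -> FAULT, evict 2, frames=[1,4] (faults so far: 5)
  step 12: ref 3 -> FAULT, evict 4, frames=[1,3] (faults so far: 6)
  LRU total faults: 6
--- Optimal ---
  step 0: ref 2 -> FAULT, frames=[2,-] (faults so far: 1)
  step 1: ref 2 -> HIT, frames=[2,-] (faults so far: 1)
  step 2: ref 2 -> HIT, frames=[2,-] (faults so far: 1)
  step 3: ref 3 -> FAULT, frames=[2,3] (faults so far: 2)
  step 4: ref 2 -> HIT, frames=[2,3] (faults so far: 2)
  step 5: ref 2 -> HIT, frames=[2,3] (faults so far: 2)
  step 6: ref 2 -> HIT, frames=[2,3] (faults so far: 2)
  step 7: ref 2 -> HIT, frames=[2,3] (faults so far: 2)
  step 8: ref 1 -> FAULT, evict 3, frames=[2,1] (faults so far: 3)
  step 9: ref 2 -> HIT, frames=[2,1] (faults so far: 3)
  step 10: ref 4 -> FAULT, evict 2, frames=[4,1] (faults so far: 4)
  step 11: ref 1 -> HIT, frames=[4,1] (faults so far: 4)
  step 12: ref 3 -> FAULT, evict 1, frames=[4,3] (faults so far: 5)
  Optimal total faults: 5

Answer: 7 6 5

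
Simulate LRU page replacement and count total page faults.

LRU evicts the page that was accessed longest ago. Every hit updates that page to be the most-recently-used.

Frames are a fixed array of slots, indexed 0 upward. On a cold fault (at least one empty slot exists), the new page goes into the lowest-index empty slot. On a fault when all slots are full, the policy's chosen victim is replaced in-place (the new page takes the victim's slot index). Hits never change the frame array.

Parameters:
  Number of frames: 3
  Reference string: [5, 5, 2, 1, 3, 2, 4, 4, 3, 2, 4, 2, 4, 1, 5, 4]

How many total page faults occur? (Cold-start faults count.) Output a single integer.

Answer: 7

Derivation:
Step 0: ref 5 → FAULT, frames=[5,-,-]
Step 1: ref 5 → HIT, frames=[5,-,-]
Step 2: ref 2 → FAULT, frames=[5,2,-]
Step 3: ref 1 → FAULT, frames=[5,2,1]
Step 4: ref 3 → FAULT (evict 5), frames=[3,2,1]
Step 5: ref 2 → HIT, frames=[3,2,1]
Step 6: ref 4 → FAULT (evict 1), frames=[3,2,4]
Step 7: ref 4 → HIT, frames=[3,2,4]
Step 8: ref 3 → HIT, frames=[3,2,4]
Step 9: ref 2 → HIT, frames=[3,2,4]
Step 10: ref 4 → HIT, frames=[3,2,4]
Step 11: ref 2 → HIT, frames=[3,2,4]
Step 12: ref 4 → HIT, frames=[3,2,4]
Step 13: ref 1 → FAULT (evict 3), frames=[1,2,4]
Step 14: ref 5 → FAULT (evict 2), frames=[1,5,4]
Step 15: ref 4 → HIT, frames=[1,5,4]
Total faults: 7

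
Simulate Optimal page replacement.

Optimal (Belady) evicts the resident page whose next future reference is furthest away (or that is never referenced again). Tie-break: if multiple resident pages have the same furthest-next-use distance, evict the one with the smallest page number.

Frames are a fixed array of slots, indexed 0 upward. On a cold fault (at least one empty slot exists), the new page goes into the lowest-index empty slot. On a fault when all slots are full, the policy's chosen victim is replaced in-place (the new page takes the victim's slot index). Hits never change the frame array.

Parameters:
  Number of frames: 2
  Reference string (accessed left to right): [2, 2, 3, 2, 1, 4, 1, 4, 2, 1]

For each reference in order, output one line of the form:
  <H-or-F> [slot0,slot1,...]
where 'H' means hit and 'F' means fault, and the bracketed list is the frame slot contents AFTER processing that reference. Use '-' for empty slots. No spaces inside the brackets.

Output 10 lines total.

F [2,-]
H [2,-]
F [2,3]
H [2,3]
F [2,1]
F [4,1]
H [4,1]
H [4,1]
F [2,1]
H [2,1]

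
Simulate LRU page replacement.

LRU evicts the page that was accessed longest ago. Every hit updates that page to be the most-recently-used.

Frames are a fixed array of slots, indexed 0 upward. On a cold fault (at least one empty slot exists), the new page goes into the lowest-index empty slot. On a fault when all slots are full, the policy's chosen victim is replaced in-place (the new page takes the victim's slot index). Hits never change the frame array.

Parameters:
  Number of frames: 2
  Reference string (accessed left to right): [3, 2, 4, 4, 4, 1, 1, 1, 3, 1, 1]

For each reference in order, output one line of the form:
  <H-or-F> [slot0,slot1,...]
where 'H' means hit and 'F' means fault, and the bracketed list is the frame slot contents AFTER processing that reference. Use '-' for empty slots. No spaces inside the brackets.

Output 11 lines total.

F [3,-]
F [3,2]
F [4,2]
H [4,2]
H [4,2]
F [4,1]
H [4,1]
H [4,1]
F [3,1]
H [3,1]
H [3,1]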